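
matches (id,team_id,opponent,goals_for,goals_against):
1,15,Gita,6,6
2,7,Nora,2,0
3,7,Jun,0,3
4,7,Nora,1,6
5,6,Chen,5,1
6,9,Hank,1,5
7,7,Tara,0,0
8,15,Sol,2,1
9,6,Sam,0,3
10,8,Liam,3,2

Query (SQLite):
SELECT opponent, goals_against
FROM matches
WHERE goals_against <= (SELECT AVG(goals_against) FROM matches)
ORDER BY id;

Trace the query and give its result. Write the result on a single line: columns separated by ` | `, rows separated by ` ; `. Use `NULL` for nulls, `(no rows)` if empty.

Nora | 0 ; Chen | 1 ; Tara | 0 ; Sol | 1 ; Liam | 2

Scalar subquery: AVG(goals_against) over all matches rows = 2.7.
Keep rows where goals_against <= that value.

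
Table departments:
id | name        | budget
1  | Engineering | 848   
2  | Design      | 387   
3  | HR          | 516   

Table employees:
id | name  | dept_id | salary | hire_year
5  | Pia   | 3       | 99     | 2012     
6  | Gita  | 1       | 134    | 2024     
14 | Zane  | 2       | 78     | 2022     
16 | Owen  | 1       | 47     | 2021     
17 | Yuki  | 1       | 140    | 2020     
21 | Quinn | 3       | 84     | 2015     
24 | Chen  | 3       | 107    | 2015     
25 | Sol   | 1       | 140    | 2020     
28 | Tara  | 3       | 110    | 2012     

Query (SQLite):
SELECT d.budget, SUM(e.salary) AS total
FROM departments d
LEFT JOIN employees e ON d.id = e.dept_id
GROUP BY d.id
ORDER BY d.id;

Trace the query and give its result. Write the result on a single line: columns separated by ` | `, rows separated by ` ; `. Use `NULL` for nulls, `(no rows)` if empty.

848 | 461 ; 387 | 78 ; 516 | 400

LEFT JOIN keeps every departments row; unmatched ones get NULL for employees columns.
Group by departments.id and compute SUM(e.salary). SUM over an all-NULL group is NULL.
  1: ids {6, 16, 17, 25} → SUM(e.salary)=461
  2: ids {14} → SUM(e.salary)=78
  3: ids {5, 21, 24, 28} → SUM(e.salary)=400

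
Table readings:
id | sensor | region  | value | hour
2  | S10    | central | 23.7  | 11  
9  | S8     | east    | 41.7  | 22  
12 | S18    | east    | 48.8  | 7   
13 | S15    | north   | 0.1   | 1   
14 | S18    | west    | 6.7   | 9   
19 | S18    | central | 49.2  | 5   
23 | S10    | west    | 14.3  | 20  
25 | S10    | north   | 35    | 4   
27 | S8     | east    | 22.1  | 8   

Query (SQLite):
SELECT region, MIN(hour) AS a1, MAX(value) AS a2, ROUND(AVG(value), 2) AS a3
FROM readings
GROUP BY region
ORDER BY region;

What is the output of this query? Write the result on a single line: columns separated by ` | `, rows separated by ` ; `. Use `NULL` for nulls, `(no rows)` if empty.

central | 5 | 49.2 | 36.45 ; east | 7 | 48.8 | 37.53 ; north | 1 | 35 | 17.55 ; west | 9 | 14.3 | 10.5

Group readings by region.
Per group compute: MIN(hour), MAX(value), ROUND(AVG(value), 2).
  central: ids {2, 19} → MIN(hour)=5, MAX(value)=49.2, ROUND(AVG(value), 2)=36.45
  east: ids {9, 12, 27} → MIN(hour)=7, MAX(value)=48.8, ROUND(AVG(value), 2)=37.53
  north: ids {13, 25} → MIN(hour)=1, MAX(value)=35, ROUND(AVG(value), 2)=17.55
  west: ids {14, 23} → MIN(hour)=9, MAX(value)=14.3, ROUND(AVG(value), 2)=10.5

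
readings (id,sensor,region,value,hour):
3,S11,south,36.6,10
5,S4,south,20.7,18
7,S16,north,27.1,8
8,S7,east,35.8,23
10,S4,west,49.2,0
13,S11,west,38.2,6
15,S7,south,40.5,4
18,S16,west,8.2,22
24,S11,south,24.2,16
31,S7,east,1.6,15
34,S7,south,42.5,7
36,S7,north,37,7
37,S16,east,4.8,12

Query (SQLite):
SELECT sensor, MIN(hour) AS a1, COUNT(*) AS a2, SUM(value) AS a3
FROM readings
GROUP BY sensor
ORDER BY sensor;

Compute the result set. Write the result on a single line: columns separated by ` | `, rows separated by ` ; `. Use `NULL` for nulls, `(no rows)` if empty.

Group readings by sensor.
Per group compute: MIN(hour), COUNT(*), SUM(value).
  S11: ids {3, 13, 24} → MIN(hour)=6, COUNT(*)=3, SUM(value)=99
  S16: ids {7, 18, 37} → MIN(hour)=8, COUNT(*)=3, SUM(value)=40.1
  S4: ids {5, 10} → MIN(hour)=0, COUNT(*)=2, SUM(value)=69.9
  S7: ids {8, 15, 31, 34, 36} → MIN(hour)=4, COUNT(*)=5, SUM(value)=157.4

S11 | 6 | 3 | 99 ; S16 | 8 | 3 | 40.1 ; S4 | 0 | 2 | 69.9 ; S7 | 4 | 5 | 157.4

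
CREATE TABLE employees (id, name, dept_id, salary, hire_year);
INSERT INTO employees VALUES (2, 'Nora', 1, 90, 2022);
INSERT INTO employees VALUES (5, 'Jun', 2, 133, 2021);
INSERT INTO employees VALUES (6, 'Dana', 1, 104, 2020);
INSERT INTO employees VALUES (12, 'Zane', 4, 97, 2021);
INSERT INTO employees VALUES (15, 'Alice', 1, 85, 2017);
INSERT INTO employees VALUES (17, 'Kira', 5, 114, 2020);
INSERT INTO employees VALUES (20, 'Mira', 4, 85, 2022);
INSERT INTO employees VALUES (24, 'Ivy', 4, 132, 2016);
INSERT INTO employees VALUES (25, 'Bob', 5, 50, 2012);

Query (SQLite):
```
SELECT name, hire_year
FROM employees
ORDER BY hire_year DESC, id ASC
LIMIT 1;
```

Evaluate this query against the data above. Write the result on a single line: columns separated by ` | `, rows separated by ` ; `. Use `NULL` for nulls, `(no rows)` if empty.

Nora | 2022

Sort by hire_year desc, tiebreak id asc: (2022, id=2), (2022, id=20), (2021, id=5), (2021, id=12) …. Take first 1.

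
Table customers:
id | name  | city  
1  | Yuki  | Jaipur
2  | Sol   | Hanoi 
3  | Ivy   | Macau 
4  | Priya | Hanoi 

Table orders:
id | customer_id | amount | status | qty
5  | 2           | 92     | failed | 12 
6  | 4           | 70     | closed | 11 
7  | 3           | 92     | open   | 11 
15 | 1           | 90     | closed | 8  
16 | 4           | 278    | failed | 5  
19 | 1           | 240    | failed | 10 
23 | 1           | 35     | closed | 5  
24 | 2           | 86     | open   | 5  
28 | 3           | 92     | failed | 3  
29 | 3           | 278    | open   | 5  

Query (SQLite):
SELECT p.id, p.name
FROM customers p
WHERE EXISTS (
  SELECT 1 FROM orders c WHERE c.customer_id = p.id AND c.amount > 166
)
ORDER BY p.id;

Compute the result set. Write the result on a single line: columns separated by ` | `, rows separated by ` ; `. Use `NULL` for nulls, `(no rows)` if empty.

For each customers row, check whether any orders with matching customer_id has amount > 166.
Keep rows where that is true.

1 | Yuki ; 3 | Ivy ; 4 | Priya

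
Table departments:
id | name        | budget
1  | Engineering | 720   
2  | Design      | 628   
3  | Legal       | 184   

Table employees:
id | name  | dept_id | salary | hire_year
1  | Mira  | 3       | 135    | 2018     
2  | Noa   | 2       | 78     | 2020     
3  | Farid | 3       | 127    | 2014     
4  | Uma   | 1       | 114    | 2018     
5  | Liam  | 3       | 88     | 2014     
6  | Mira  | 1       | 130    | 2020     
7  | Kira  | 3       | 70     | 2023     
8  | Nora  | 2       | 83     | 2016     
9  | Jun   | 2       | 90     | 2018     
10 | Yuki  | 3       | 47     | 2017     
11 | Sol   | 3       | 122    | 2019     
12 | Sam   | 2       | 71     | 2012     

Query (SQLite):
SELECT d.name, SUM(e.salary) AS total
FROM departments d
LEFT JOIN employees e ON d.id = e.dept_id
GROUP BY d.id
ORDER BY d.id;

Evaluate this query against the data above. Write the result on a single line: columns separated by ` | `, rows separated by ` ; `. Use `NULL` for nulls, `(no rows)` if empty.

Engineering | 244 ; Design | 322 ; Legal | 589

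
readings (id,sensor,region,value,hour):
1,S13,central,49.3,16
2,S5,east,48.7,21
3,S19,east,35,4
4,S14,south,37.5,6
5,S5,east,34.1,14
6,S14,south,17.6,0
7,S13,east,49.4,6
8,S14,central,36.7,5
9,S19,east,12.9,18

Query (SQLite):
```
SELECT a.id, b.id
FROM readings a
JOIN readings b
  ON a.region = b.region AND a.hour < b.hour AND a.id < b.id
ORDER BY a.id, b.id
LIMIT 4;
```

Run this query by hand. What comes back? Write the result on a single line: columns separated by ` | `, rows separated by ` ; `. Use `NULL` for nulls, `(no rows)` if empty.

Pairs (a,b) with same region, a.hour < b.hour, a.id < b.id.
region groups: central:{1,8} east:{2,3,5,7,9} south:{4,6}
Ordered by (a.id, b.id); first 4.

3 | 5 ; 3 | 7 ; 3 | 9 ; 5 | 9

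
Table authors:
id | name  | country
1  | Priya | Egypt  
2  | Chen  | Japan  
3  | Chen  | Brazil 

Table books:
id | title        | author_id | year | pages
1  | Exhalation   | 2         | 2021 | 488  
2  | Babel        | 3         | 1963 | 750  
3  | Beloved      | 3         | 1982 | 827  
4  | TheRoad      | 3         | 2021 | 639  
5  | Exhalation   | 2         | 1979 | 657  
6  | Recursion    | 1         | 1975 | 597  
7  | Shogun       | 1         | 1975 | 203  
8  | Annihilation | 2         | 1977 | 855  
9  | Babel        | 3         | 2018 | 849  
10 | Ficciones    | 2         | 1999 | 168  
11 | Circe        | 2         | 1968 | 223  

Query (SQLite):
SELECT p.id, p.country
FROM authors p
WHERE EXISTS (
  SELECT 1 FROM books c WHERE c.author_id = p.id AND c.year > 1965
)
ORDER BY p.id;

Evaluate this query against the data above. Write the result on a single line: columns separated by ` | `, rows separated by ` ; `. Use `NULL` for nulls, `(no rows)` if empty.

1 | Egypt ; 2 | Japan ; 3 | Brazil

For each authors row, check whether any books with matching author_id has year > 1965.
Keep rows where that is true.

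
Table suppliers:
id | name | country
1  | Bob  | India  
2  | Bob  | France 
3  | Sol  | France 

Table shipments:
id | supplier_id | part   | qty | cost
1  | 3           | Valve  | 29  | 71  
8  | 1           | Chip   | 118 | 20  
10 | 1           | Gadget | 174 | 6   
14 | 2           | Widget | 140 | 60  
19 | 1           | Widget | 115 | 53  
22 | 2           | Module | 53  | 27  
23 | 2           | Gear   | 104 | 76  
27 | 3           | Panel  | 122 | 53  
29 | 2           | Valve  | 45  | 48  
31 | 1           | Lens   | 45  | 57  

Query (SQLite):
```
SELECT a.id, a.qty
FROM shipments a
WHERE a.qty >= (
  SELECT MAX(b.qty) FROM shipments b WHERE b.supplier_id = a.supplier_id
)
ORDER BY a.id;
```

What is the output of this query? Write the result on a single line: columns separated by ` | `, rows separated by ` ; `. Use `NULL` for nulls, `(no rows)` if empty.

10 | 174 ; 14 | 140 ; 27 | 122

For each shipments row a, compute MAX(qty) over rows sharing a.supplier_id.
Keep row a if a.qty >= that per-group MAX.
  supplier_id=1: MAX(qty) = 174
  supplier_id=2: MAX(qty) = 140
  supplier_id=3: MAX(qty) = 122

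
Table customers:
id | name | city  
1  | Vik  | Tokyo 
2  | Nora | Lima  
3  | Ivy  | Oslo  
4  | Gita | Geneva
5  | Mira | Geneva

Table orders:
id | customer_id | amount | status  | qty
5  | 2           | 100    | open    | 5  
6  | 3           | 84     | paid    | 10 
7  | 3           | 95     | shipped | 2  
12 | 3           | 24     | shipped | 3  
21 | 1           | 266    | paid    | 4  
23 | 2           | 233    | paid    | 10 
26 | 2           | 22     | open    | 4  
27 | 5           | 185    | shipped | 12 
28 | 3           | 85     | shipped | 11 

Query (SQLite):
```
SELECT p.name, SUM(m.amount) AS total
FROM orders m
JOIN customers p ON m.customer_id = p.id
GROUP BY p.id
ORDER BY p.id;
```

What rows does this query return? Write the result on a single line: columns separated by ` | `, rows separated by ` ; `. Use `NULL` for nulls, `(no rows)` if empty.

Vik | 266 ; Nora | 355 ; Ivy | 288 ; Mira | 185

Join each orders row to its customers via customer_id.
Group joined rows by customers.id; compute SUM(m.amount) per group.
  1: ids {21} → SUM(m.amount)=266
  2: ids {5, 23, 26} → SUM(m.amount)=355
  3: ids {6, 7, 12, 28} → SUM(m.amount)=288
  5: ids {27} → SUM(m.amount)=185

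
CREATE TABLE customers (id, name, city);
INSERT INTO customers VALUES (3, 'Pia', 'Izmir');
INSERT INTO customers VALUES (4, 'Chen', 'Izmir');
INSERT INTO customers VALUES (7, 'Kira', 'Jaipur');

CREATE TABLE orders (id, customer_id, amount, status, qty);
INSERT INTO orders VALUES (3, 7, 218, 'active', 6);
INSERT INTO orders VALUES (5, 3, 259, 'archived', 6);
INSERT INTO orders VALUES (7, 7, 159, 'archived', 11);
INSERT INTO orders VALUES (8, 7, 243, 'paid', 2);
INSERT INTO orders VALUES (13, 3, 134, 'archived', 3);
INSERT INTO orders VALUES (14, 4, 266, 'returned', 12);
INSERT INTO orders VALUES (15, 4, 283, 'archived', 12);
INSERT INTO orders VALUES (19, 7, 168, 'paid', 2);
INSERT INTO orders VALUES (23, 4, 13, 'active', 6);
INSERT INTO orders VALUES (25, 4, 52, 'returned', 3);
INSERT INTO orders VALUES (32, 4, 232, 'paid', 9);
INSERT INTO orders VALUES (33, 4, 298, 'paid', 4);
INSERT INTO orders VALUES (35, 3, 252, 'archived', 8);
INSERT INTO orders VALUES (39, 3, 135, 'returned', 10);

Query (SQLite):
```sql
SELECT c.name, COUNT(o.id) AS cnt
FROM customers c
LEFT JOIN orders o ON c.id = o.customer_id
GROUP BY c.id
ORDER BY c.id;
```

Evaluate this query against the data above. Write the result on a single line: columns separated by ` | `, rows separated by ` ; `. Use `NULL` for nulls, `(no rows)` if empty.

LEFT JOIN keeps every customers row; unmatched ones get NULL for orders columns.
Group by customers.id and compute COUNT(o.id). COUNT(col) of an all-NULL group is 0.
  3: ids {5, 13, 35, 39} → COUNT(o.id)=4
  4: ids {14, 15, 23, 25, 32, 33} → COUNT(o.id)=6
  7: ids {3, 7, 8, 19} → COUNT(o.id)=4

Pia | 4 ; Chen | 6 ; Kira | 4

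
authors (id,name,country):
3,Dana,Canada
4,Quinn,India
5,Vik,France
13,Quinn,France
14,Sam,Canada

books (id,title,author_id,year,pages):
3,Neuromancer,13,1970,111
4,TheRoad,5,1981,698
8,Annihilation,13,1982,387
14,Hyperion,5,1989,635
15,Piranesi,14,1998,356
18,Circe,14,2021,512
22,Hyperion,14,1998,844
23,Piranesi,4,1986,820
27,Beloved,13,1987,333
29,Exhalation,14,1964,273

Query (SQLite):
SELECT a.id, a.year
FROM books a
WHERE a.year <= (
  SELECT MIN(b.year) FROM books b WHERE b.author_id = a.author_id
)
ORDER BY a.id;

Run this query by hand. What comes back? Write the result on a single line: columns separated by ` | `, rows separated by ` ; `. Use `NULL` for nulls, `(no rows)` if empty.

For each books row a, compute MIN(year) over rows sharing a.author_id.
Keep row a if a.year <= that per-group MIN.
  author_id=4: MIN(year) = 1986
  author_id=5: MIN(year) = 1981
  author_id=13: MIN(year) = 1970
  author_id=14: MIN(year) = 1964

3 | 1970 ; 4 | 1981 ; 23 | 1986 ; 29 | 1964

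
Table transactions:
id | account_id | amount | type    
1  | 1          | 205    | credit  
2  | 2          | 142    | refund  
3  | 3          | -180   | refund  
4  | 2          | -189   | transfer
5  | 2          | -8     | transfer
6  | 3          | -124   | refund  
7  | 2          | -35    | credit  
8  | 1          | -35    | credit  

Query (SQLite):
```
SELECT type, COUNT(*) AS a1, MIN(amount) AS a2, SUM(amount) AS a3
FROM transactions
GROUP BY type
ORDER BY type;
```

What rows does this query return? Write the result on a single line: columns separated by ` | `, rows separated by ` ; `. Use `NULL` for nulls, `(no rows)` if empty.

credit | 3 | -35 | 135 ; refund | 3 | -180 | -162 ; transfer | 2 | -189 | -197

Group transactions by type.
Per group compute: COUNT(*), MIN(amount), SUM(amount).
  credit: ids {1, 7, 8} → COUNT(*)=3, MIN(amount)=-35, SUM(amount)=135
  refund: ids {2, 3, 6} → COUNT(*)=3, MIN(amount)=-180, SUM(amount)=-162
  transfer: ids {4, 5} → COUNT(*)=2, MIN(amount)=-189, SUM(amount)=-197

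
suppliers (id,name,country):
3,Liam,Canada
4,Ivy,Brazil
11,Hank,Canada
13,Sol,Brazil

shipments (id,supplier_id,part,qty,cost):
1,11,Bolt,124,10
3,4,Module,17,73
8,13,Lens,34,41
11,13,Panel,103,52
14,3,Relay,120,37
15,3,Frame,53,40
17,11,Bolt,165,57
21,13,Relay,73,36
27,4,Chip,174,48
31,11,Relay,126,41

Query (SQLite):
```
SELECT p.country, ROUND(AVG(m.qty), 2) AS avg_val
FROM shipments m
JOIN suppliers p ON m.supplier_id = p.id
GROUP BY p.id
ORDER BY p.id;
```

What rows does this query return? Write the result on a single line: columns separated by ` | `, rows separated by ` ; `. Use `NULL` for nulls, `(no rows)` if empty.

Canada | 86.5 ; Brazil | 95.5 ; Canada | 138.33 ; Brazil | 70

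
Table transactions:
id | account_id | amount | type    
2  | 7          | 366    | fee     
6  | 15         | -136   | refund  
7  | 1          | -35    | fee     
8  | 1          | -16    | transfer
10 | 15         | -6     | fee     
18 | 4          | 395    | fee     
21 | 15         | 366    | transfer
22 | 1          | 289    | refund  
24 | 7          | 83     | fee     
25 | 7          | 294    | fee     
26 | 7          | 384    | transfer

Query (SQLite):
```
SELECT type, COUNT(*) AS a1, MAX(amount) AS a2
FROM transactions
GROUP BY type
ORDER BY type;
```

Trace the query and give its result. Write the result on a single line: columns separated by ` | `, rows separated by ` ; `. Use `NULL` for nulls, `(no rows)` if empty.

fee | 6 | 395 ; refund | 2 | 289 ; transfer | 3 | 384

Group transactions by type.
Per group compute: COUNT(*), MAX(amount).
  fee: ids {2, 7, 10, 18, 24, 25} → COUNT(*)=6, MAX(amount)=395
  refund: ids {6, 22} → COUNT(*)=2, MAX(amount)=289
  transfer: ids {8, 21, 26} → COUNT(*)=3, MAX(amount)=384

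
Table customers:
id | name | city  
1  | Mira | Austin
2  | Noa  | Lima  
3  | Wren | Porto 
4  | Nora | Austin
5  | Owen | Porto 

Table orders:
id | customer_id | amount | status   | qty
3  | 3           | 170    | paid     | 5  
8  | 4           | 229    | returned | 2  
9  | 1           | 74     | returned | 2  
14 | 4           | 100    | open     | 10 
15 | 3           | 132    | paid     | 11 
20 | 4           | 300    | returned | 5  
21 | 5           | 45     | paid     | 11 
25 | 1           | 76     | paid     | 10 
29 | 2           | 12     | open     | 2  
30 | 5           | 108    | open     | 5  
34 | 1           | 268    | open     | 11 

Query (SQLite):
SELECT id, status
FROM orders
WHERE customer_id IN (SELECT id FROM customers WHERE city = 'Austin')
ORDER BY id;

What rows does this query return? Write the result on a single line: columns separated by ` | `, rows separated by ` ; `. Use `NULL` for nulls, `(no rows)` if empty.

Inner query: customers.id where city = 'Austin'.
Outer: keep orders rows whose customer_id is in that set.
Inner query → {1, 4}

8 | returned ; 9 | returned ; 14 | open ; 20 | returned ; 25 | paid ; 34 | open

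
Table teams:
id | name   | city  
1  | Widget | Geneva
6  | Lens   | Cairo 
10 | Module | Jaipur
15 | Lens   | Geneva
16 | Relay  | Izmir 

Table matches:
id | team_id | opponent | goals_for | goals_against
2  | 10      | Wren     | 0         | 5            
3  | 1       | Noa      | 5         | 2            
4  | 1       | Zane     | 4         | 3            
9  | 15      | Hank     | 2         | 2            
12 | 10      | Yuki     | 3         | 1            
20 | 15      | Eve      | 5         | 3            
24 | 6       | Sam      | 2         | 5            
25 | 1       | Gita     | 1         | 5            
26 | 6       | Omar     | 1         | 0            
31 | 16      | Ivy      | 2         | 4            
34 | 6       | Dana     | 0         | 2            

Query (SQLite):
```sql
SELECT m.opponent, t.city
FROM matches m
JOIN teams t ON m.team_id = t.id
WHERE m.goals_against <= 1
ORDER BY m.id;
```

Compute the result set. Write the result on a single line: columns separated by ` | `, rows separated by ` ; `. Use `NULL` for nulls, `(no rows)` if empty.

Yuki | Jaipur ; Omar | Cairo

Each matches row matches the teams row where team_id = teams.id.
Then keep rows with m.goals_against <= 1.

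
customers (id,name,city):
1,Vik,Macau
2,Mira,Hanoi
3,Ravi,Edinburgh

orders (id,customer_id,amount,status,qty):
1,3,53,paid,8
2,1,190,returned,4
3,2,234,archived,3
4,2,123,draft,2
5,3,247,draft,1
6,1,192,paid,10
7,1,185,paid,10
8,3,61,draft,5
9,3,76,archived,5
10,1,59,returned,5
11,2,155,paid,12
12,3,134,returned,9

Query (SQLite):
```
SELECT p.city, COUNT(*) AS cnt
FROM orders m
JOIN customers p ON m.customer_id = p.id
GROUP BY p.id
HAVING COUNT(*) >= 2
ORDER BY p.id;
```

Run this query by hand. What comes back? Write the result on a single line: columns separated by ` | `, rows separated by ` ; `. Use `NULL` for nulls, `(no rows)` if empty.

Join each orders row to its customers via customer_id.
Group joined rows by customers.id; compute COUNT(*) per group.
HAVING: keep groups with count ≥ 2.
  1: ids {2, 6, 7, 10} → COUNT(*)=4
  2: ids {3, 4, 11} → COUNT(*)=3
  3: ids {1, 5, 8, 9, 12} → COUNT(*)=5

Macau | 4 ; Hanoi | 3 ; Edinburgh | 5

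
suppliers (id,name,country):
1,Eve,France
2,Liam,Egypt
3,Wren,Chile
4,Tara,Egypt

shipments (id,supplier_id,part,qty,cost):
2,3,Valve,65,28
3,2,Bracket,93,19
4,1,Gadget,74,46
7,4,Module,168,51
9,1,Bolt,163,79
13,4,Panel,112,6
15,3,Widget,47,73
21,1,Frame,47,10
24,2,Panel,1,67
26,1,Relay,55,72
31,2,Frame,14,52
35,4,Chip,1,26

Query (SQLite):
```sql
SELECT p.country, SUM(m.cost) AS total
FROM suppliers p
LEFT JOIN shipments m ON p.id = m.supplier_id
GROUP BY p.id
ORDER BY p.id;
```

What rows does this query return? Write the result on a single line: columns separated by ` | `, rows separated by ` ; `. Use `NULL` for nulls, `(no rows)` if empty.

France | 207 ; Egypt | 138 ; Chile | 101 ; Egypt | 83

LEFT JOIN keeps every suppliers row; unmatched ones get NULL for shipments columns.
Group by suppliers.id and compute SUM(m.cost). SUM over an all-NULL group is NULL.
  1: ids {4, 9, 21, 26} → SUM(m.cost)=207
  2: ids {3, 24, 31} → SUM(m.cost)=138
  3: ids {2, 15} → SUM(m.cost)=101
  4: ids {7, 13, 35} → SUM(m.cost)=83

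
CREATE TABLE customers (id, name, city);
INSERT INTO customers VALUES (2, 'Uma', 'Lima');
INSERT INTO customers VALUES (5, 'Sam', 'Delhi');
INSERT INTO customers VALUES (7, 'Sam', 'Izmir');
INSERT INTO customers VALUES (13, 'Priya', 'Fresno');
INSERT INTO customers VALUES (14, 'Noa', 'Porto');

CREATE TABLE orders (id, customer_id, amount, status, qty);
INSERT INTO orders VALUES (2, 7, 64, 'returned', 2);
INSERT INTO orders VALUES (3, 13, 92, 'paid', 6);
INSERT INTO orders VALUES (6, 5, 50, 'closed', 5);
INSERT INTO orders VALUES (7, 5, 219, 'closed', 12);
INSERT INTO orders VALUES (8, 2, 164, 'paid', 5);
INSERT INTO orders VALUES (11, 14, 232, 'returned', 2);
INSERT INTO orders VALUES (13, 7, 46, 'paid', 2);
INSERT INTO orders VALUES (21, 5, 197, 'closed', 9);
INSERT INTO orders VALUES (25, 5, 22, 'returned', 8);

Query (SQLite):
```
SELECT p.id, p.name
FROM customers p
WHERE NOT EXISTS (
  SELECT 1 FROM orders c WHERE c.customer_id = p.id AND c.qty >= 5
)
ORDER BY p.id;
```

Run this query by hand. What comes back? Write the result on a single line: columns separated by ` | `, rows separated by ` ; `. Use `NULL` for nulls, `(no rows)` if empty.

For each customers row, check whether any orders with matching customer_id has qty >= 5.
Keep rows where that is false.

7 | Sam ; 14 | Noa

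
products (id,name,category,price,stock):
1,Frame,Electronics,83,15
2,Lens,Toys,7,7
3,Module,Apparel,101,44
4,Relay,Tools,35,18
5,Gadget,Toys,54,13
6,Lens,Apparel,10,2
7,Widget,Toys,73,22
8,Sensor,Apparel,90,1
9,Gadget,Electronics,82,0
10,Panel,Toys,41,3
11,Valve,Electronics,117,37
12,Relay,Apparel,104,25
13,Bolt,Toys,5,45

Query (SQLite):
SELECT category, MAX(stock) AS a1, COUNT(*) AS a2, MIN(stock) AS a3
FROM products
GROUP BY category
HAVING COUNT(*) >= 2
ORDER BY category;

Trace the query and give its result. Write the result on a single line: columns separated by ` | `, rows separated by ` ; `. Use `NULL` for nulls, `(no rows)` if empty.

Group products by category.
Per group compute: MAX(stock), COUNT(*), MIN(stock).
HAVING: drop groups with fewer than 2 rows.
  Apparel: ids {3, 6, 8, 12} → MAX(stock)=44, COUNT(*)=4, MIN(stock)=1
  Electronics: ids {1, 9, 11} → MAX(stock)=37, COUNT(*)=3, MIN(stock)=0
  Tools: ids {4} → MAX(stock)=18, COUNT(*)=1, MIN(stock)=18
  Toys: ids {2, 5, 7, 10, 13} → MAX(stock)=45, COUNT(*)=5, MIN(stock)=3

Apparel | 44 | 4 | 1 ; Electronics | 37 | 3 | 0 ; Toys | 45 | 5 | 3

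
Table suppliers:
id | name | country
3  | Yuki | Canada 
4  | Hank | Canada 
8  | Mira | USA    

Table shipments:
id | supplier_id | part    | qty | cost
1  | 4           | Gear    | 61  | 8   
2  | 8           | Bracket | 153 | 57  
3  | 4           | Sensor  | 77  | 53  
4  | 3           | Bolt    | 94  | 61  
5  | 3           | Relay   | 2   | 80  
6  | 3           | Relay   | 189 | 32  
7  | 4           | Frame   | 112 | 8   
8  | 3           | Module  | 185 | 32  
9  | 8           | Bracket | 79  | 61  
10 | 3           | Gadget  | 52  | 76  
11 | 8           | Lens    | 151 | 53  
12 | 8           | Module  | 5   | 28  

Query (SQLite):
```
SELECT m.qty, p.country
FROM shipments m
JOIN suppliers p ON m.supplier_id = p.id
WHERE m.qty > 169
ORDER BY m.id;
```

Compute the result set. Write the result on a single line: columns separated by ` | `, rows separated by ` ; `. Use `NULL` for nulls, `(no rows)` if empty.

Each shipments row matches the suppliers row where supplier_id = suppliers.id.
Then keep rows with m.qty > 169.

189 | Canada ; 185 | Canada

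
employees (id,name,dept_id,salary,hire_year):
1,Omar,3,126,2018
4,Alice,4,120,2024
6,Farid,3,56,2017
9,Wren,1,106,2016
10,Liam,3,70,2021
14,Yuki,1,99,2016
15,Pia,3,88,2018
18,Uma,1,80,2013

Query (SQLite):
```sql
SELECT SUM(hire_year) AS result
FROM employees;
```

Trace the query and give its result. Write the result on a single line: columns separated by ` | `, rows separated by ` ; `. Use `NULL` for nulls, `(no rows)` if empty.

All hire_year values: [2018, 2024, 2017, 2016, 2021, 2016, 2018, 2013].
SUM of non-NULL values = 16143.

16143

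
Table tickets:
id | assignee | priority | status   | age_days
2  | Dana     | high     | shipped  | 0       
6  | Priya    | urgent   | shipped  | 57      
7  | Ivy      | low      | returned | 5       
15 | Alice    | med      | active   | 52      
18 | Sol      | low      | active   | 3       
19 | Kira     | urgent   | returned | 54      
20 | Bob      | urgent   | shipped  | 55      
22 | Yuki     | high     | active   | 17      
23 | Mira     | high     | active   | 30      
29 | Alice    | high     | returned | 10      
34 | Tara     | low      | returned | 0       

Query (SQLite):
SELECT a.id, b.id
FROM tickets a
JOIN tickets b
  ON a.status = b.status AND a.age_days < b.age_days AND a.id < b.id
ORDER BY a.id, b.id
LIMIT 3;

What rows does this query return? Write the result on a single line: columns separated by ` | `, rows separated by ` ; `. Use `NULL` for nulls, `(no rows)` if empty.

2 | 6 ; 2 | 20 ; 7 | 19

Pairs (a,b) with same status, a.age_days < b.age_days, a.id < b.id.
status groups: active:{15,18,22,23} returned:{7,19,29,34} shipped:{2,6,20}
Ordered by (a.id, b.id); first 3.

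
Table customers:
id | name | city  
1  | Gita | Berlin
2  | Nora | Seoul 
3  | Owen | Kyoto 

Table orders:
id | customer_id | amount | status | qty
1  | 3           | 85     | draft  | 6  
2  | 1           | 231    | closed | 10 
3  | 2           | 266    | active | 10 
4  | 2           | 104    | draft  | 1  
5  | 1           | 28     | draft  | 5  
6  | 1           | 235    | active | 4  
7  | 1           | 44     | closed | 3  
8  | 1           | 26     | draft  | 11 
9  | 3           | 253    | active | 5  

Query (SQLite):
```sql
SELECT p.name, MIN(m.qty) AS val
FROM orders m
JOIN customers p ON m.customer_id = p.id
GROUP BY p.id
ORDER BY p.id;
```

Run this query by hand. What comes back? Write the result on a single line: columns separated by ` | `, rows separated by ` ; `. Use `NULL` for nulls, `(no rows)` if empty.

Gita | 3 ; Nora | 1 ; Owen | 5

Join each orders row to its customers via customer_id.
Group joined rows by customers.id; compute MIN(m.qty) per group.
  1: ids {2, 5, 6, 7, 8} → MIN(m.qty)=3
  2: ids {3, 4} → MIN(m.qty)=1
  3: ids {1, 9} → MIN(m.qty)=5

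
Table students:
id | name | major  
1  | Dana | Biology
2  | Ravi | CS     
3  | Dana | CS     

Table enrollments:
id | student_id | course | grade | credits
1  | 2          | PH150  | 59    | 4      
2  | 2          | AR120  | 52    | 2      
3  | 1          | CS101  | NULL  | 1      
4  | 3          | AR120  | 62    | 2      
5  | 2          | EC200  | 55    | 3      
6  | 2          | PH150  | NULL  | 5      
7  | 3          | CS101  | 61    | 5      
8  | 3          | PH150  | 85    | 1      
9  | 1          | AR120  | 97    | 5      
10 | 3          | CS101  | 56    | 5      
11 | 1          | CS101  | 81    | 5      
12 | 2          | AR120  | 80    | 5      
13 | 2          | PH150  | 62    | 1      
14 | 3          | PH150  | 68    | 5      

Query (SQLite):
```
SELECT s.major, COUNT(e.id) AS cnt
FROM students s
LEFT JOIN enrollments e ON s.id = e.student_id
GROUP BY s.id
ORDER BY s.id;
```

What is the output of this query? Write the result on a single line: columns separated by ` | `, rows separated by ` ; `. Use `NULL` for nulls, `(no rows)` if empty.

Biology | 3 ; CS | 6 ; CS | 5

LEFT JOIN keeps every students row; unmatched ones get NULL for enrollments columns.
Group by students.id and compute COUNT(e.id). COUNT(col) of an all-NULL group is 0.
  1: ids {3, 9, 11} → COUNT(e.id)=3
  2: ids {1, 2, 5, 6, 12, 13} → COUNT(e.id)=6
  3: ids {4, 7, 8, 10, 14} → COUNT(e.id)=5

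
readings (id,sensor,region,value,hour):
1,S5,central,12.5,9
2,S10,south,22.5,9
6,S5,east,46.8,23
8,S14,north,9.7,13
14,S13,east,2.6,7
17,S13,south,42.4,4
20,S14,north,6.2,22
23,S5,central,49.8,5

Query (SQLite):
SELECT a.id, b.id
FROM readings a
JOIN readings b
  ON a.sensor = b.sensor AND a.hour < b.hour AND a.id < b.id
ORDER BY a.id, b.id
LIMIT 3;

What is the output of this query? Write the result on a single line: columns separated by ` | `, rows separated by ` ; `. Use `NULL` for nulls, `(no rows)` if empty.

1 | 6 ; 8 | 20

Pairs (a,b) with same sensor, a.hour < b.hour, a.id < b.id.
sensor groups: S10:{2} S13:{14,17} S14:{8,20} S5:{1,6,23}
Ordered by (a.id, b.id); first 3.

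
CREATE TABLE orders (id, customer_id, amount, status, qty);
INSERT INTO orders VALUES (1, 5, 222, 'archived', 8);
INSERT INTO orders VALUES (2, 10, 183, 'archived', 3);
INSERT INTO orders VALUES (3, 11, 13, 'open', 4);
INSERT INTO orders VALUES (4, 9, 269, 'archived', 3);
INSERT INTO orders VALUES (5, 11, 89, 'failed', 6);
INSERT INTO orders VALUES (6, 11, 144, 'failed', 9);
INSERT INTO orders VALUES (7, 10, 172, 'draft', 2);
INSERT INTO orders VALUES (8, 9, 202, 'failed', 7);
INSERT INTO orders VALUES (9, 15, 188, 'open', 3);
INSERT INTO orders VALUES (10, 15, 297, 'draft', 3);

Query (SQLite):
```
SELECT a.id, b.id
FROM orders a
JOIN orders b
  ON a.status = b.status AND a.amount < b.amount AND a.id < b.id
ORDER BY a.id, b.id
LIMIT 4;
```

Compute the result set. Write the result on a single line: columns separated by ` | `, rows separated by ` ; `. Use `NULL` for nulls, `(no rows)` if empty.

Pairs (a,b) with same status, a.amount < b.amount, a.id < b.id.
status groups: archived:{1,2,4} draft:{7,10} failed:{5,6,8} open:{3,9}
Ordered by (a.id, b.id); first 4.

1 | 4 ; 2 | 4 ; 3 | 9 ; 5 | 6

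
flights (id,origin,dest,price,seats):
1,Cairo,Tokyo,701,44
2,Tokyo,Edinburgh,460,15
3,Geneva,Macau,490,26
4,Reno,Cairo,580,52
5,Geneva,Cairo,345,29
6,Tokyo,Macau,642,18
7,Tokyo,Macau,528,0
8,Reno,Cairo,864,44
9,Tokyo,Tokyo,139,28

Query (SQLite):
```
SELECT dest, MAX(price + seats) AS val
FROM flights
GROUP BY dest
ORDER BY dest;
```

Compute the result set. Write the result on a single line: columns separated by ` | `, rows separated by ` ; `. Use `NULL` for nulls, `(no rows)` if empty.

For each row compute price + seats.
Group by dest; take MAX of the expression per group.
  Cairo: ids {4, 5, 8} → MAX(price + seats)=908
  Edinburgh: ids {2} → MAX(price + seats)=475
  Macau: ids {3, 6, 7} → MAX(price + seats)=660
  Tokyo: ids {1, 9} → MAX(price + seats)=745

Cairo | 908 ; Edinburgh | 475 ; Macau | 660 ; Tokyo | 745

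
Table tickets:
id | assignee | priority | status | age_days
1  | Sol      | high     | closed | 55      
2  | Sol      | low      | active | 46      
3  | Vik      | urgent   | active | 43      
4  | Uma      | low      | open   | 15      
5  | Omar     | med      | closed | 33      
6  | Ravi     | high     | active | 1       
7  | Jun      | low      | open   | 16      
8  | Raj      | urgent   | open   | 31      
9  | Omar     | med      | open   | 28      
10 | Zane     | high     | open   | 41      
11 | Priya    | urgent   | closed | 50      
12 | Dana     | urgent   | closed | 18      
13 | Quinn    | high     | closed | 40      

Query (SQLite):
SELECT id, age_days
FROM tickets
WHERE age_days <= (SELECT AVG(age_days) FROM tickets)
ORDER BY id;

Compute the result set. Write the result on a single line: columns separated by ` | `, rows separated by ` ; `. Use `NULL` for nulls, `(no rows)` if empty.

4 | 15 ; 6 | 1 ; 7 | 16 ; 8 | 31 ; 9 | 28 ; 12 | 18

Scalar subquery: AVG(age_days) over all tickets rows = 32.076923 (≈; comparison uses full precision).
Keep rows where age_days <= that value.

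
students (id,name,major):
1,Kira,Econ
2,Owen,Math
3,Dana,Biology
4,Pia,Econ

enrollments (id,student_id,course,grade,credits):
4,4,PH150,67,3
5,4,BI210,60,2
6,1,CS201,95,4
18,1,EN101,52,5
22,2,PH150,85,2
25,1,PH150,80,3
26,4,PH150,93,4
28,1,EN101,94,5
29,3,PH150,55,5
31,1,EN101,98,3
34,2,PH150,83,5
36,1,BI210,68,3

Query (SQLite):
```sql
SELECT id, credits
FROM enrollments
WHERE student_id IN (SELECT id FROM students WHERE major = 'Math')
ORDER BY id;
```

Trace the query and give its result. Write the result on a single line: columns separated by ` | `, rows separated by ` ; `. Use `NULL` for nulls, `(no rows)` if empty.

22 | 2 ; 34 | 5

Inner query: students.id where major = 'Math'.
Outer: keep enrollments rows whose student_id is in that set.
Inner query → {2}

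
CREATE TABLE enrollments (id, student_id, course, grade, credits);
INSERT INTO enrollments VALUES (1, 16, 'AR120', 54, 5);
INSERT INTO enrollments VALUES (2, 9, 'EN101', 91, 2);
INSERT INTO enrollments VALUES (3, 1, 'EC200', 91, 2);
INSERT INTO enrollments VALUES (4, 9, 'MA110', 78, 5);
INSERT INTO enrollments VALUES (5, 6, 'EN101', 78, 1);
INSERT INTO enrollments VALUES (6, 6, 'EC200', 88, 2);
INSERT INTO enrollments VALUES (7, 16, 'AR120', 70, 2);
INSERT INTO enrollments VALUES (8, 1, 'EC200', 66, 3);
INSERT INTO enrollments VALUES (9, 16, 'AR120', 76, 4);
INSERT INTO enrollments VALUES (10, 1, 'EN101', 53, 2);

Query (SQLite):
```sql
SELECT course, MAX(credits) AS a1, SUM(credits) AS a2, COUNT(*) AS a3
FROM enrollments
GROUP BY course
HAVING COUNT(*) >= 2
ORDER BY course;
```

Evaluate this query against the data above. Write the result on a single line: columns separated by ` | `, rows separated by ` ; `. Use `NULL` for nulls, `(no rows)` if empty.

AR120 | 5 | 11 | 3 ; EC200 | 3 | 7 | 3 ; EN101 | 2 | 5 | 3

Group enrollments by course.
Per group compute: MAX(credits), SUM(credits), COUNT(*).
HAVING: drop groups with fewer than 2 rows.
  AR120: ids {1, 7, 9} → MAX(credits)=5, SUM(credits)=11, COUNT(*)=3
  EC200: ids {3, 6, 8} → MAX(credits)=3, SUM(credits)=7, COUNT(*)=3
  EN101: ids {2, 5, 10} → MAX(credits)=2, SUM(credits)=5, COUNT(*)=3
  MA110: ids {4} → MAX(credits)=5, SUM(credits)=5, COUNT(*)=1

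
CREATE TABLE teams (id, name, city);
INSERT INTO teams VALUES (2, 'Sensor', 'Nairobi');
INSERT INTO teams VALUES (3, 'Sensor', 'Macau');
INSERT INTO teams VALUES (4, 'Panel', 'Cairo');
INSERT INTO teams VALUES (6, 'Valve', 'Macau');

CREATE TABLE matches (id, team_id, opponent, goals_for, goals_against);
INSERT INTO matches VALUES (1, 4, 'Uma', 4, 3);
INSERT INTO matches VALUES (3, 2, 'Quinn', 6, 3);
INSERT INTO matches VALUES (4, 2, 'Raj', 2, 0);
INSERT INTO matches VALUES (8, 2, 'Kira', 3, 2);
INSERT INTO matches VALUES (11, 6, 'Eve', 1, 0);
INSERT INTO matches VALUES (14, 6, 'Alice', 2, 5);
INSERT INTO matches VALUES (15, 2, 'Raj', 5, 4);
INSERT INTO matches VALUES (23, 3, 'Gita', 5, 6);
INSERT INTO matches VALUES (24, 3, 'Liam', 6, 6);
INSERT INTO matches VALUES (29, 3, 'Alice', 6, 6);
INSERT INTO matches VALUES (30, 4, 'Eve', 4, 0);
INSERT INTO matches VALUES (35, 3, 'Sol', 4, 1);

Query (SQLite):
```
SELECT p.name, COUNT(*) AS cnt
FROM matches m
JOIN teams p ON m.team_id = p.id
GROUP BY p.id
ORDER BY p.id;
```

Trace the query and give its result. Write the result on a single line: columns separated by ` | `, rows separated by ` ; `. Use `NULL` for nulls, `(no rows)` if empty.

Join each matches row to its teams via team_id.
Group joined rows by teams.id; compute COUNT(*) per group.
  2: ids {3, 4, 8, 15} → COUNT(*)=4
  3: ids {23, 24, 29, 35} → COUNT(*)=4
  4: ids {1, 30} → COUNT(*)=2
  6: ids {11, 14} → COUNT(*)=2

Sensor | 4 ; Sensor | 4 ; Panel | 2 ; Valve | 2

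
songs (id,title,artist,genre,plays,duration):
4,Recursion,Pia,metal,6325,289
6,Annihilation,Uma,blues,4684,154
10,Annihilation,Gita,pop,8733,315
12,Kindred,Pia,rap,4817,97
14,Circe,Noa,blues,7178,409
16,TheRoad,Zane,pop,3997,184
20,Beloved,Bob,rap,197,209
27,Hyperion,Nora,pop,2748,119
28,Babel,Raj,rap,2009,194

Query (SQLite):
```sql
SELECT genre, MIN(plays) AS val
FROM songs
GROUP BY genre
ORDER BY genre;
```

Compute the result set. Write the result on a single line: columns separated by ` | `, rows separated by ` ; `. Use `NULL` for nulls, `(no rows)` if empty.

blues | 4684 ; metal | 6325 ; pop | 2748 ; rap | 197

Partition songs by genre; compute MIN(plays) within each group.
  blues: ids {6, 14} → MIN(plays)=4684
  metal: ids {4} → MIN(plays)=6325
  pop: ids {10, 16, 27} → MIN(plays)=2748
  rap: ids {12, 20, 28} → MIN(plays)=197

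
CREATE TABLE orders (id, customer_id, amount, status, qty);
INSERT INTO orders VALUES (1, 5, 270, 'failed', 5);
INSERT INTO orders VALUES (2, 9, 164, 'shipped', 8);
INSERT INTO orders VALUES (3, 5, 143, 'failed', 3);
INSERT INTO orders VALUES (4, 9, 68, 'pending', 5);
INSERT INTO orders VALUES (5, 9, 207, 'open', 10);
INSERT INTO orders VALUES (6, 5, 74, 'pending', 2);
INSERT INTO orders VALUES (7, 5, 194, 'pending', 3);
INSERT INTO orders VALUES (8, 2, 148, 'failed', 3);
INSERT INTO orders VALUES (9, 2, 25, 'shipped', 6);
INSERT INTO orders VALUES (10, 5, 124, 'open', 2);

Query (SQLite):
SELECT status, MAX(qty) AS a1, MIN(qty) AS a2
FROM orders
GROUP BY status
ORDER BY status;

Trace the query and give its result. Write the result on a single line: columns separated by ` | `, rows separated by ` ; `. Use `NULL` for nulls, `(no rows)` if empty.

failed | 5 | 3 ; open | 10 | 2 ; pending | 5 | 2 ; shipped | 8 | 6

Group orders by status.
Per group compute: MAX(qty), MIN(qty).
  failed: ids {1, 3, 8} → MAX(qty)=5, MIN(qty)=3
  open: ids {5, 10} → MAX(qty)=10, MIN(qty)=2
  pending: ids {4, 6, 7} → MAX(qty)=5, MIN(qty)=2
  shipped: ids {2, 9} → MAX(qty)=8, MIN(qty)=6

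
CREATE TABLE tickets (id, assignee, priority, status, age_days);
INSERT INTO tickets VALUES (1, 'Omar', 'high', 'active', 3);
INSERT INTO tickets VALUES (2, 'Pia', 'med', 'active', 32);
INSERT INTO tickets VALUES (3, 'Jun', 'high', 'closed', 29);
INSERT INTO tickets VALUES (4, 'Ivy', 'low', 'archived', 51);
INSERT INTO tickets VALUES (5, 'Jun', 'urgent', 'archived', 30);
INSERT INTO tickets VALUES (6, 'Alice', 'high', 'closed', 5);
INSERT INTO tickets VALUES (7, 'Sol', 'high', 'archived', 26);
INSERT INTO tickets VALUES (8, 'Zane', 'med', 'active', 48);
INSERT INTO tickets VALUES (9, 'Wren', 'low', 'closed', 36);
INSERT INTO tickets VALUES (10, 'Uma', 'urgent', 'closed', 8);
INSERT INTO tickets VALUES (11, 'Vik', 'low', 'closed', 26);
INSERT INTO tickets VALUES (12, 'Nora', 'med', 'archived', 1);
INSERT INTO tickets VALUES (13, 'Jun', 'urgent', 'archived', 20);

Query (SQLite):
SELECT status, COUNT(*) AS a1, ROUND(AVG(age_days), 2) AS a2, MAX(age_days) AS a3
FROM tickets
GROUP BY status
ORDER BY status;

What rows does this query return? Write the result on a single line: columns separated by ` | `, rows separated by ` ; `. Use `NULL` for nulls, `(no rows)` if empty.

Group tickets by status.
Per group compute: COUNT(*), ROUND(AVG(age_days), 2), MAX(age_days).
  active: ids {1, 2, 8} → COUNT(*)=3, ROUND(AVG(age_days), 2)=27.67, MAX(age_days)=48
  archived: ids {4, 5, 7, 12, 13} → COUNT(*)=5, ROUND(AVG(age_days), 2)=25.6, MAX(age_days)=51
  closed: ids {3, 6, 9, 10, 11} → COUNT(*)=5, ROUND(AVG(age_days), 2)=20.8, MAX(age_days)=36

active | 3 | 27.67 | 48 ; archived | 5 | 25.6 | 51 ; closed | 5 | 20.8 | 36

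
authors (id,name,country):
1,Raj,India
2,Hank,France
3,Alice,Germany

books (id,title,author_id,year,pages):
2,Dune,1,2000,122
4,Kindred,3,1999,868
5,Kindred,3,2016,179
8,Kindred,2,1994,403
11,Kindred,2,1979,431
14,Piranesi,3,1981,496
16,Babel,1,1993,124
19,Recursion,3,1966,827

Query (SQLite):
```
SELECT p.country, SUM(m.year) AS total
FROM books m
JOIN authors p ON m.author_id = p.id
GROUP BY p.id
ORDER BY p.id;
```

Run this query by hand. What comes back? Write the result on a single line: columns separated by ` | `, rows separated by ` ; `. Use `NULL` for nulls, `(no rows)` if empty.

India | 3993 ; France | 3973 ; Germany | 7962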